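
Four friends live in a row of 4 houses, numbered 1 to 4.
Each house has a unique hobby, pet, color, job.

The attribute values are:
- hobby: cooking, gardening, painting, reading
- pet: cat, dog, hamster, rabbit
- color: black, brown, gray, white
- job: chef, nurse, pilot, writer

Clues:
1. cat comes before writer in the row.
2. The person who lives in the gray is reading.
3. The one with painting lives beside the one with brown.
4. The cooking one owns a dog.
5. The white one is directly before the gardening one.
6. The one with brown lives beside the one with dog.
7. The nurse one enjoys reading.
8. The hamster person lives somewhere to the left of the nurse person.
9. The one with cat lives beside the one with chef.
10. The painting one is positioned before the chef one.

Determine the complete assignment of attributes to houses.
Solution:

House | Hobby | Pet | Color | Job
---------------------------------
  1   | painting | cat | white | pilot
  2   | gardening | hamster | brown | chef
  3   | cooking | dog | black | writer
  4   | reading | rabbit | gray | nurse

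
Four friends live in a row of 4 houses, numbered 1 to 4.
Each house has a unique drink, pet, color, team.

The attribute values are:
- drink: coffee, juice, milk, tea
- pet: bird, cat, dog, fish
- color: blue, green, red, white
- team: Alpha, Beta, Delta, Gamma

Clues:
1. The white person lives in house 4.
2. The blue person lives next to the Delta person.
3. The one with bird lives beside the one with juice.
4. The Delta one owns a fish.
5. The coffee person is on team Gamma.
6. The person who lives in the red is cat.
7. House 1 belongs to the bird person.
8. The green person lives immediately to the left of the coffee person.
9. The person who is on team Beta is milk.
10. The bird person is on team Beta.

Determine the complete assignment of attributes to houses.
Solution:

House | Drink | Pet | Color | Team
----------------------------------
  1   | milk | bird | blue | Beta
  2   | juice | fish | green | Delta
  3   | coffee | cat | red | Gamma
  4   | tea | dog | white | Alpha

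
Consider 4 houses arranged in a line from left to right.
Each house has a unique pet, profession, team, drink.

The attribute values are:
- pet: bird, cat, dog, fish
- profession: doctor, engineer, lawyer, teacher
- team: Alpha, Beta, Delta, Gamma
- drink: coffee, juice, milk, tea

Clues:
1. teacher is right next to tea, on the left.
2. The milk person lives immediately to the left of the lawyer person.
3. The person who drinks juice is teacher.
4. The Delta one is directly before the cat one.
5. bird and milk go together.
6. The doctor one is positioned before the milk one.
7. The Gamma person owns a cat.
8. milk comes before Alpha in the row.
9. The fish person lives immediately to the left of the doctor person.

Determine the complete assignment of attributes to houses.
Solution:

House | Pet | Profession | Team | Drink
---------------------------------------
  1   | fish | teacher | Delta | juice
  2   | cat | doctor | Gamma | tea
  3   | bird | engineer | Beta | milk
  4   | dog | lawyer | Alpha | coffee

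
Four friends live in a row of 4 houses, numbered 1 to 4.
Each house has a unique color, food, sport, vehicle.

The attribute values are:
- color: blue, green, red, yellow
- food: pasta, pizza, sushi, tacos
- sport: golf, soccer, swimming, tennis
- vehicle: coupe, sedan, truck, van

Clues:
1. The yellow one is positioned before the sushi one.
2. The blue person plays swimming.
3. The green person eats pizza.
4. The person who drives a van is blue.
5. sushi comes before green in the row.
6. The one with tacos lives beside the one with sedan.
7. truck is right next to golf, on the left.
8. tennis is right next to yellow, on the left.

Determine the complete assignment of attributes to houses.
Solution:

House | Color | Food | Sport | Vehicle
--------------------------------------
  1   | red | tacos | tennis | truck
  2   | yellow | pasta | golf | sedan
  3   | blue | sushi | swimming | van
  4   | green | pizza | soccer | coupe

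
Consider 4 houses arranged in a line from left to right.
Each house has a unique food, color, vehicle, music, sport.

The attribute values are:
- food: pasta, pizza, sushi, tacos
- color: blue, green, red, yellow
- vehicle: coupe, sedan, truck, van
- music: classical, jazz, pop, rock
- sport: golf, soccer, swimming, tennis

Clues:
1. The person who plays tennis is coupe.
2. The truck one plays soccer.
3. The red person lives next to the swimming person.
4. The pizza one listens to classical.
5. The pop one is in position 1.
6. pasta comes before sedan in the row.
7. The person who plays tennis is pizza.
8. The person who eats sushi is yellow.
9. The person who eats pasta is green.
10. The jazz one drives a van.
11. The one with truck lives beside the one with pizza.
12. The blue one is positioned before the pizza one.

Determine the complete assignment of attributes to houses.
Solution:

House | Food | Color | Vehicle | Music | Sport
----------------------------------------------
  1   | tacos | blue | truck | pop | soccer
  2   | pizza | red | coupe | classical | tennis
  3   | pasta | green | van | jazz | swimming
  4   | sushi | yellow | sedan | rock | golf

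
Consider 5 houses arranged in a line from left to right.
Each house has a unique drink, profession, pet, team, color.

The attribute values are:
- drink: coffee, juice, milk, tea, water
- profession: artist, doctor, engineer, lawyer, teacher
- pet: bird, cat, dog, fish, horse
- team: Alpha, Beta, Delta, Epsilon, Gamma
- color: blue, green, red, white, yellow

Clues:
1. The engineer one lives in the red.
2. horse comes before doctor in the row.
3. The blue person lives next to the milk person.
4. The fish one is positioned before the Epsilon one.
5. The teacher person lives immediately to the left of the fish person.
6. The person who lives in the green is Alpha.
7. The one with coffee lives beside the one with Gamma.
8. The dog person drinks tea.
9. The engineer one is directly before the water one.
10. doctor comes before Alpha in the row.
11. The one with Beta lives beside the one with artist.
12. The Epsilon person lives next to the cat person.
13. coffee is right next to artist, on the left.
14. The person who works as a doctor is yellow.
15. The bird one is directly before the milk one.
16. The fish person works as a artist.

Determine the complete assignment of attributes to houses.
Solution:

House | Drink | Profession | Pet | Team | Color
-----------------------------------------------
  1   | coffee | teacher | bird | Beta | blue
  2   | milk | artist | fish | Gamma | white
  3   | juice | engineer | horse | Epsilon | red
  4   | water | doctor | cat | Delta | yellow
  5   | tea | lawyer | dog | Alpha | green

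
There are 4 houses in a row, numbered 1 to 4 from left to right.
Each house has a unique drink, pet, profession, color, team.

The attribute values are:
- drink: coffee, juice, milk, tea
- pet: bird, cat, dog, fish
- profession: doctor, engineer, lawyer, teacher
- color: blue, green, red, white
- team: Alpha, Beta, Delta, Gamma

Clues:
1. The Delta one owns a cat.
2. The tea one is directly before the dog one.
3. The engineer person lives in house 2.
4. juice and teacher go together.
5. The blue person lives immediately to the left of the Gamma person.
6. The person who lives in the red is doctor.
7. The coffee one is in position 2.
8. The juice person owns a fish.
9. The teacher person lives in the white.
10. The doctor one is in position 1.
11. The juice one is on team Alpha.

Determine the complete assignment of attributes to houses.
Solution:

House | Drink | Pet | Profession | Color | Team
-----------------------------------------------
  1   | tea | cat | doctor | red | Delta
  2   | coffee | dog | engineer | blue | Beta
  3   | milk | bird | lawyer | green | Gamma
  4   | juice | fish | teacher | white | Alpha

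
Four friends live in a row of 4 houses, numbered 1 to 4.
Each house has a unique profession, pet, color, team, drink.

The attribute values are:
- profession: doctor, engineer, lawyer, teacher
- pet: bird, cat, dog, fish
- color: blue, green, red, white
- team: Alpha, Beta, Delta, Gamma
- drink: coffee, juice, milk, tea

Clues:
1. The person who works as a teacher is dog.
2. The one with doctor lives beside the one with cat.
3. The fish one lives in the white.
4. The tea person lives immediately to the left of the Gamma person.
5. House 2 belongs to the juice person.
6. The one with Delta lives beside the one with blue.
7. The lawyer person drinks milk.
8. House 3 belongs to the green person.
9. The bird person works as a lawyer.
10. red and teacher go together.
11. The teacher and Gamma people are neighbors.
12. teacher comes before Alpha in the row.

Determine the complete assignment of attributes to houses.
Solution:

House | Profession | Pet | Color | Team | Drink
-----------------------------------------------
  1   | teacher | dog | red | Beta | tea
  2   | doctor | fish | white | Gamma | juice
  3   | engineer | cat | green | Delta | coffee
  4   | lawyer | bird | blue | Alpha | milk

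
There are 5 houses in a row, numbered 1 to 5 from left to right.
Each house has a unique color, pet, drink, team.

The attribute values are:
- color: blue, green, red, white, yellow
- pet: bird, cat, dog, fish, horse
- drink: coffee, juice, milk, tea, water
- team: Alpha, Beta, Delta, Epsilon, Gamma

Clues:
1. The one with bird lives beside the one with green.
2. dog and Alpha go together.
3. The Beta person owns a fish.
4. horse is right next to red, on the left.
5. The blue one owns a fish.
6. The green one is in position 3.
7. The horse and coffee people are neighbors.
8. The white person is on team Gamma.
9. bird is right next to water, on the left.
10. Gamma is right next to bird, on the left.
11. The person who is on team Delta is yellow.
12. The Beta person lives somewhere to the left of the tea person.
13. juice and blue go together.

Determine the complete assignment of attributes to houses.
Solution:

House | Color | Pet | Drink | Team
----------------------------------
  1   | white | horse | milk | Gamma
  2   | red | bird | coffee | Epsilon
  3   | green | dog | water | Alpha
  4   | blue | fish | juice | Beta
  5   | yellow | cat | tea | Delta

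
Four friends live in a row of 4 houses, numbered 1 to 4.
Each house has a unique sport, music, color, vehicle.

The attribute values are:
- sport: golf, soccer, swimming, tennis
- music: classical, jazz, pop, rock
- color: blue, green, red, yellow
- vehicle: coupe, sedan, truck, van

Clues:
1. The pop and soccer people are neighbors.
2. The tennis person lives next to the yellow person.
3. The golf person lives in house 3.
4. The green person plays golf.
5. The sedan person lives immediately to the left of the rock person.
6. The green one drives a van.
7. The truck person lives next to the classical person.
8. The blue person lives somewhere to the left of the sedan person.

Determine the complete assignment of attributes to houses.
Solution:

House | Sport | Music | Color | Vehicle
---------------------------------------
  1   | tennis | pop | blue | truck
  2   | soccer | classical | yellow | sedan
  3   | golf | rock | green | van
  4   | swimming | jazz | red | coupe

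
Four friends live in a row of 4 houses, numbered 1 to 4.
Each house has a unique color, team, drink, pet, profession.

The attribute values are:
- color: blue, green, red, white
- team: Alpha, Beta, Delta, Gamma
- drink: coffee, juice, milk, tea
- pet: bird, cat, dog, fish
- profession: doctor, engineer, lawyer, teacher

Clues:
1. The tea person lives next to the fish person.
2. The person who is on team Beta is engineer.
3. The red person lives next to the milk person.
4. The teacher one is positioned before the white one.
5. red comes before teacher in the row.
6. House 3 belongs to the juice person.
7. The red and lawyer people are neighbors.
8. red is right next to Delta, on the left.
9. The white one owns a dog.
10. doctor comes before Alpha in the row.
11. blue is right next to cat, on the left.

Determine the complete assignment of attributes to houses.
Solution:

House | Color | Team | Drink | Pet | Profession
-----------------------------------------------
  1   | red | Gamma | tea | bird | doctor
  2   | blue | Delta | milk | fish | lawyer
  3   | green | Alpha | juice | cat | teacher
  4   | white | Beta | coffee | dog | engineer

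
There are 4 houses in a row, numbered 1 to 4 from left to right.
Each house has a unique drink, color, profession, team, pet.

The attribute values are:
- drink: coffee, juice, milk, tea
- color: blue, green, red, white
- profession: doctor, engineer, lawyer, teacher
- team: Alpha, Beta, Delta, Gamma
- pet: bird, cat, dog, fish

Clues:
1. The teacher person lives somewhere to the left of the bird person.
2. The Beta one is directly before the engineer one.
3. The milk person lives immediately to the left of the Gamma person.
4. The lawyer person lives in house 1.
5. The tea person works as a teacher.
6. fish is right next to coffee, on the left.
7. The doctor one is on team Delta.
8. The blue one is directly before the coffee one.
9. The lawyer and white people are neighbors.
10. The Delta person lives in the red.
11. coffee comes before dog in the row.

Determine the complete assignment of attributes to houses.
Solution:

House | Drink | Color | Profession | Team | Pet
-----------------------------------------------
  1   | milk | blue | lawyer | Beta | fish
  2   | coffee | white | engineer | Gamma | cat
  3   | tea | green | teacher | Alpha | dog
  4   | juice | red | doctor | Delta | bird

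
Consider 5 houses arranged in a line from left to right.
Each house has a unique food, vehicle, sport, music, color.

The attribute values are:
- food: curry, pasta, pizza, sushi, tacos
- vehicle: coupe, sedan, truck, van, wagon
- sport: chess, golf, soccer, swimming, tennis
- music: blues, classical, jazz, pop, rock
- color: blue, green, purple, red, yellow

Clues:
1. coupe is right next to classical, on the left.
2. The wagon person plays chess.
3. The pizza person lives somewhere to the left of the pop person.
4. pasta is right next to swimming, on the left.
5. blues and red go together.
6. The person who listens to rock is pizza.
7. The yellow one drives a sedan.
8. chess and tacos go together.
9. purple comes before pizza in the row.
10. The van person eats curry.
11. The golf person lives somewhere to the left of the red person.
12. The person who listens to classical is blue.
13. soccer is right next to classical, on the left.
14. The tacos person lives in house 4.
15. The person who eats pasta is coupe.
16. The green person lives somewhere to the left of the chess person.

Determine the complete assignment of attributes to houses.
Solution:

House | Food | Vehicle | Sport | Music | Color
----------------------------------------------
  1   | pasta | coupe | soccer | jazz | purple
  2   | curry | van | swimming | classical | blue
  3   | pizza | truck | golf | rock | green
  4   | tacos | wagon | chess | blues | red
  5   | sushi | sedan | tennis | pop | yellow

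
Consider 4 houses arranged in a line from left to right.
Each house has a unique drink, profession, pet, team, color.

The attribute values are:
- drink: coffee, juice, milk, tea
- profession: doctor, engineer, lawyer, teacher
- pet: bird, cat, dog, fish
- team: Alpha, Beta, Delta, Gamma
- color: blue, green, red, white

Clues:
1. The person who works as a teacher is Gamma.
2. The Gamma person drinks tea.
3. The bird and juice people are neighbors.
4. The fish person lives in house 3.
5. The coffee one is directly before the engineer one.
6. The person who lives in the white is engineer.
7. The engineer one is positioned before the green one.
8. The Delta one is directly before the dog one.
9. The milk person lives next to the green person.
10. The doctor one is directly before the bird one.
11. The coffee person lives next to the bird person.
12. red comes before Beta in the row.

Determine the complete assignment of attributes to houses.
Solution:

House | Drink | Profession | Pet | Team | Color
-----------------------------------------------
  1   | coffee | doctor | cat | Alpha | red
  2   | milk | engineer | bird | Beta | white
  3   | juice | lawyer | fish | Delta | green
  4   | tea | teacher | dog | Gamma | blue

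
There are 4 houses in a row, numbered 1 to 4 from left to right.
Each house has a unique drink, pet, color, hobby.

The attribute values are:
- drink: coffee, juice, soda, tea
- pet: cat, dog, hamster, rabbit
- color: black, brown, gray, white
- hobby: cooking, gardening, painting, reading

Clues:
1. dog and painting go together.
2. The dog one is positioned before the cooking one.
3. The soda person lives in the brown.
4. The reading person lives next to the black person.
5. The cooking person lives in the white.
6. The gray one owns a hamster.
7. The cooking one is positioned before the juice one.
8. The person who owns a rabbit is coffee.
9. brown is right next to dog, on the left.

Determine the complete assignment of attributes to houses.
Solution:

House | Drink | Pet | Color | Hobby
-----------------------------------
  1   | soda | cat | brown | reading
  2   | tea | dog | black | painting
  3   | coffee | rabbit | white | cooking
  4   | juice | hamster | gray | gardening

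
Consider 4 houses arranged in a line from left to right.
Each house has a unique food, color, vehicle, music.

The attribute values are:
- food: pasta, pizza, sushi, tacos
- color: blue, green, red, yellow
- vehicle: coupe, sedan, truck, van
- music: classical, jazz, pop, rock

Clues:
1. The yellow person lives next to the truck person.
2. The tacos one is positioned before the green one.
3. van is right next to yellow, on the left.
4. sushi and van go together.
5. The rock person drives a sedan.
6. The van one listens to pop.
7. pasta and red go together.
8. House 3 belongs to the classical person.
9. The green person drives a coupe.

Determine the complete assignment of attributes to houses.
Solution:

House | Food | Color | Vehicle | Music
--------------------------------------
  1   | sushi | blue | van | pop
  2   | tacos | yellow | sedan | rock
  3   | pasta | red | truck | classical
  4   | pizza | green | coupe | jazz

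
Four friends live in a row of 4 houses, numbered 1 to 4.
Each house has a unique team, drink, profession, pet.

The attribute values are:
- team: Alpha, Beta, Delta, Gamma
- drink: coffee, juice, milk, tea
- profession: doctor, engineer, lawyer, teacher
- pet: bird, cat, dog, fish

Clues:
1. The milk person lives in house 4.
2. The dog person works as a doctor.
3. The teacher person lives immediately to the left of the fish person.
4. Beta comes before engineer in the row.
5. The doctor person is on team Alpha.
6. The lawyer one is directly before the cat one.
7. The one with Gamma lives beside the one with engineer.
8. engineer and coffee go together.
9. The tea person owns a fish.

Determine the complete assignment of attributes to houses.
Solution:

House | Team | Drink | Profession | Pet
---------------------------------------
  1   | Beta | juice | teacher | bird
  2   | Gamma | tea | lawyer | fish
  3   | Delta | coffee | engineer | cat
  4   | Alpha | milk | doctor | dog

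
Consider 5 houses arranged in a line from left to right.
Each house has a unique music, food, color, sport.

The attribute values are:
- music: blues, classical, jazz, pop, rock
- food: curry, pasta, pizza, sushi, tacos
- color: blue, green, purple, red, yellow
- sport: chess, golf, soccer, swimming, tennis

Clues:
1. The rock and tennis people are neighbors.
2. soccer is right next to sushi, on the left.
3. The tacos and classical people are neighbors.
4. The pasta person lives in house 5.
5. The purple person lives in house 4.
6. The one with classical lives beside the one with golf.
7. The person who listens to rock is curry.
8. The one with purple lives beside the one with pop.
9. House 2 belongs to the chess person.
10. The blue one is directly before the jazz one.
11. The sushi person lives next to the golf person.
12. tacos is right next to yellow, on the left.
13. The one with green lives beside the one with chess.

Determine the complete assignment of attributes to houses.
Solution:

House | Music | Food | Color | Sport
------------------------------------
  1   | blues | tacos | green | soccer
  2   | classical | sushi | yellow | chess
  3   | rock | curry | blue | golf
  4   | jazz | pizza | purple | tennis
  5   | pop | pasta | red | swimming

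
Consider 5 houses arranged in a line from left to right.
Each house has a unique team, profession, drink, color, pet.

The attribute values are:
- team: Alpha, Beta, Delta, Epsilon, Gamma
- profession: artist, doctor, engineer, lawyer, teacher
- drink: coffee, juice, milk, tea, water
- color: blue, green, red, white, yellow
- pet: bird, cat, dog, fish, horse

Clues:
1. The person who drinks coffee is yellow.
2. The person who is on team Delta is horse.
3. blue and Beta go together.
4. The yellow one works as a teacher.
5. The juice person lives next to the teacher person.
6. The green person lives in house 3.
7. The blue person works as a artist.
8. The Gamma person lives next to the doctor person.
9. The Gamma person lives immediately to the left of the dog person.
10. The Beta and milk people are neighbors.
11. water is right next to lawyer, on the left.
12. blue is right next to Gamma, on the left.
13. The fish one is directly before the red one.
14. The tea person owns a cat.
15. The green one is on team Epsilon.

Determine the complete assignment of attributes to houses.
Solution:

House | Team | Profession | Drink | Color | Pet
-----------------------------------------------
  1   | Beta | artist | water | blue | fish
  2   | Gamma | lawyer | milk | red | bird
  3   | Epsilon | doctor | juice | green | dog
  4   | Delta | teacher | coffee | yellow | horse
  5   | Alpha | engineer | tea | white | cat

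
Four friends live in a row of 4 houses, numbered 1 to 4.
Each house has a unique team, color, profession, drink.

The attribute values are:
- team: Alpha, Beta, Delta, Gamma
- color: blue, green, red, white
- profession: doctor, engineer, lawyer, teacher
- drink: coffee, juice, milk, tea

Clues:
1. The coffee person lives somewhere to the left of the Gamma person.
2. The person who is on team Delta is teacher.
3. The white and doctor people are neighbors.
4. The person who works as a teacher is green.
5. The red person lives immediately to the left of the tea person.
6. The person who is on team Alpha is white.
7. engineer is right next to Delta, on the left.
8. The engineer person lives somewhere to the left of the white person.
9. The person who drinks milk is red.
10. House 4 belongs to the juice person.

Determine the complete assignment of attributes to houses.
Solution:

House | Team | Color | Profession | Drink
-----------------------------------------
  1   | Beta | red | engineer | milk
  2   | Delta | green | teacher | tea
  3   | Alpha | white | lawyer | coffee
  4   | Gamma | blue | doctor | juice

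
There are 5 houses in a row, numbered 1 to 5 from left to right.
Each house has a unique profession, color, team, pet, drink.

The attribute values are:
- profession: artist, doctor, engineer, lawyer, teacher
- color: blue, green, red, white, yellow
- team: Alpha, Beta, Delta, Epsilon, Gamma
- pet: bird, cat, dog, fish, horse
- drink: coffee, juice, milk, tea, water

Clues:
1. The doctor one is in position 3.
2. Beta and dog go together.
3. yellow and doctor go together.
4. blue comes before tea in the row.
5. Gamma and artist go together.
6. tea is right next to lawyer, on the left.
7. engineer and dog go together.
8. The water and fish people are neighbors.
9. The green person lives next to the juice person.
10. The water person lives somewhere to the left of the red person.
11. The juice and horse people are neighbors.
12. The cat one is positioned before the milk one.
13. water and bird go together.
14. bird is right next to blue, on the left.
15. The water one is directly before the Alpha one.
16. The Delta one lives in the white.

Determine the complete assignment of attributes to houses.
Solution:

House | Profession | Color | Team | Pet | Drink
-----------------------------------------------
  1   | artist | green | Gamma | bird | water
  2   | teacher | blue | Alpha | fish | juice
  3   | doctor | yellow | Epsilon | horse | tea
  4   | lawyer | white | Delta | cat | coffee
  5   | engineer | red | Beta | dog | milk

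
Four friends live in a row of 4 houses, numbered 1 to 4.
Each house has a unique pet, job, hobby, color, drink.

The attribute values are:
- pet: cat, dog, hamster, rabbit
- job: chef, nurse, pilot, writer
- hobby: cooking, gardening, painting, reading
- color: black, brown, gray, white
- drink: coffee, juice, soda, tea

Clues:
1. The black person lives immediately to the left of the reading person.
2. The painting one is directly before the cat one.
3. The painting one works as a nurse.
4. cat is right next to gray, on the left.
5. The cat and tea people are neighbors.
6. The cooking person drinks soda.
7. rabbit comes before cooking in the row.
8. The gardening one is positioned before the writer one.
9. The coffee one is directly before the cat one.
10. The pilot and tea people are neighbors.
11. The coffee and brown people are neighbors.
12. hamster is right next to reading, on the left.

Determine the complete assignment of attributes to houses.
Solution:

House | Pet | Job | Hobby | Color | Drink
-----------------------------------------
  1   | hamster | nurse | painting | black | coffee
  2   | cat | pilot | reading | brown | juice
  3   | rabbit | chef | gardening | gray | tea
  4   | dog | writer | cooking | white | soda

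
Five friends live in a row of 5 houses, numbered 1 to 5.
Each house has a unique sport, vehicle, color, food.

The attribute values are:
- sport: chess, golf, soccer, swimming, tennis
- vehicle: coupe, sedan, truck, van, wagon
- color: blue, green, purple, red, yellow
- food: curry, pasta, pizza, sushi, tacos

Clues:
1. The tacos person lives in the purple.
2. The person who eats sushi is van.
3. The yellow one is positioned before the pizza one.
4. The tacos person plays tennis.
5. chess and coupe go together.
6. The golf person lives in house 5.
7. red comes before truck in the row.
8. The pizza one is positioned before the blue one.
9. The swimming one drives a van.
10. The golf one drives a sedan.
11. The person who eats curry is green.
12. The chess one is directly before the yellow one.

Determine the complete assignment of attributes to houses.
Solution:

House | Sport | Vehicle | Color | Food
--------------------------------------
  1   | chess | coupe | green | curry
  2   | swimming | van | yellow | sushi
  3   | soccer | wagon | red | pizza
  4   | tennis | truck | purple | tacos
  5   | golf | sedan | blue | pasta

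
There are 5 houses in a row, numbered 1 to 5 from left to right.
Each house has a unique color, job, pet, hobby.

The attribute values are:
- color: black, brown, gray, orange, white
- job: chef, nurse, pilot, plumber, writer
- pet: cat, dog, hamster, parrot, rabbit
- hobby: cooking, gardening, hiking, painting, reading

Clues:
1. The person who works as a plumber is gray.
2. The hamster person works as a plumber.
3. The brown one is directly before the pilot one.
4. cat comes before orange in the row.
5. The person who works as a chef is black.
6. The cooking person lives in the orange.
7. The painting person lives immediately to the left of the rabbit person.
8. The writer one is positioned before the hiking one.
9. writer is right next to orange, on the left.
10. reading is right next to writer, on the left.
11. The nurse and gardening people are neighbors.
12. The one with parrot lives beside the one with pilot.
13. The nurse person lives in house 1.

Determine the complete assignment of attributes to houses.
Solution:

House | Color | Job | Pet | Hobby
---------------------------------
  1   | white | nurse | cat | reading
  2   | brown | writer | parrot | gardening
  3   | orange | pilot | dog | cooking
  4   | gray | plumber | hamster | painting
  5   | black | chef | rabbit | hiking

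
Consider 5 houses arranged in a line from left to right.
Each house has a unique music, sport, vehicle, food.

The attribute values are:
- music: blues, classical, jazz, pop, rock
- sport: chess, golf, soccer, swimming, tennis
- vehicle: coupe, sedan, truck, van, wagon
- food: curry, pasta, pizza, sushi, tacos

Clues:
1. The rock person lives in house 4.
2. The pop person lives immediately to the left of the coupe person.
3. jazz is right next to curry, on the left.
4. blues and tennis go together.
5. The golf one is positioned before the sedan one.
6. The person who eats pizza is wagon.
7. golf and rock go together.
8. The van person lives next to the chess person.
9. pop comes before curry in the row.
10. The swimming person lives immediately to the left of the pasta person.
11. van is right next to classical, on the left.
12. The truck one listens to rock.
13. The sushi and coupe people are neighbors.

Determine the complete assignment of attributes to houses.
Solution:

House | Music | Sport | Vehicle | Food
--------------------------------------
  1   | pop | swimming | van | sushi
  2   | classical | chess | coupe | pasta
  3   | jazz | soccer | wagon | pizza
  4   | rock | golf | truck | curry
  5   | blues | tennis | sedan | tacos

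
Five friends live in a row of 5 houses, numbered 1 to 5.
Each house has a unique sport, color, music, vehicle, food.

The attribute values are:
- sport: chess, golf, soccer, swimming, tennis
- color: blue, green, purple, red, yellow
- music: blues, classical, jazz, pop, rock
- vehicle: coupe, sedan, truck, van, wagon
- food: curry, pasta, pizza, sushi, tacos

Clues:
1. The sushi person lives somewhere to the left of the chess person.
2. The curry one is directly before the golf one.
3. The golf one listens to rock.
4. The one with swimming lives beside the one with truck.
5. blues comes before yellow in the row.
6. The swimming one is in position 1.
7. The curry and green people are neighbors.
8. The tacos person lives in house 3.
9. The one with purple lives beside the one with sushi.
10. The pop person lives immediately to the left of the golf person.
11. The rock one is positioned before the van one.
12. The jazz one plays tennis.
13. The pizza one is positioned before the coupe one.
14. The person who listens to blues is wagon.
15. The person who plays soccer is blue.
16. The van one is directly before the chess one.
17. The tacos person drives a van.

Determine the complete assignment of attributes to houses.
Solution:

House | Sport | Color | Music | Vehicle | Food
----------------------------------------------
  1   | swimming | purple | pop | sedan | curry
  2   | golf | green | rock | truck | sushi
  3   | soccer | blue | classical | van | tacos
  4   | chess | red | blues | wagon | pizza
  5   | tennis | yellow | jazz | coupe | pasta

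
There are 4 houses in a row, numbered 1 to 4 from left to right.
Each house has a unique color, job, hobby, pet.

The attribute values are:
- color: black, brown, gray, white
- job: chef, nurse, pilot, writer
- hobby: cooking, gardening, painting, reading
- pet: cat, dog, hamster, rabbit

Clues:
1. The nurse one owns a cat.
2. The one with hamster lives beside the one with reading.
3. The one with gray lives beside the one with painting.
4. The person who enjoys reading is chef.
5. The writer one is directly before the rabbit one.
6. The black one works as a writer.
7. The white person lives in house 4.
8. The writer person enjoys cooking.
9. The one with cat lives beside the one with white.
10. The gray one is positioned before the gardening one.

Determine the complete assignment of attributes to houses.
Solution:

House | Color | Job | Hobby | Pet
---------------------------------
  1   | black | writer | cooking | hamster
  2   | gray | chef | reading | rabbit
  3   | brown | nurse | painting | cat
  4   | white | pilot | gardening | dog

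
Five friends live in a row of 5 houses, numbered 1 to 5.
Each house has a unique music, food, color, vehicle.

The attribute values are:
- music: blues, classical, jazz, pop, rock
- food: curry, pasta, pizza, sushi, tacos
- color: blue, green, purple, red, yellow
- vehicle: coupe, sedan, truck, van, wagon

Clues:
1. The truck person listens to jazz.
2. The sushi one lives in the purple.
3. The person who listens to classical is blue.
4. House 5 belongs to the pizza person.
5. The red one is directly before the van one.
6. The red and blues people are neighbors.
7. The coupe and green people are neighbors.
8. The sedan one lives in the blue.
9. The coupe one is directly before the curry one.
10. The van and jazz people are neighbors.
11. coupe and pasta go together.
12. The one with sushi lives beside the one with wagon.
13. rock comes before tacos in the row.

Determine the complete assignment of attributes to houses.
Solution:

House | Music | Food | Color | Vehicle
--------------------------------------
  1   | rock | pasta | red | coupe
  2   | blues | curry | green | van
  3   | jazz | sushi | purple | truck
  4   | pop | tacos | yellow | wagon
  5   | classical | pizza | blue | sedan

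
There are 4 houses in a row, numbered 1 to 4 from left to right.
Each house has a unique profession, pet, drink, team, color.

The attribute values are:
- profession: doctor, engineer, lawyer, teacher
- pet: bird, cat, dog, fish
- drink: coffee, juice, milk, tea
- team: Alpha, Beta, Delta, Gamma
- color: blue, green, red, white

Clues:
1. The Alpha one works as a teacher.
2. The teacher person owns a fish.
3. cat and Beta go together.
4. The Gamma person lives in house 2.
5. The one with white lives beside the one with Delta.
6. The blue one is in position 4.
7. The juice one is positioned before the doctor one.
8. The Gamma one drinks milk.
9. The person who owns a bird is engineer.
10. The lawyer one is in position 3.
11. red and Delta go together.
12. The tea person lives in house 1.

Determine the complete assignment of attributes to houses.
Solution:

House | Profession | Pet | Drink | Team | Color
-----------------------------------------------
  1   | teacher | fish | tea | Alpha | green
  2   | engineer | bird | milk | Gamma | white
  3   | lawyer | dog | juice | Delta | red
  4   | doctor | cat | coffee | Beta | blue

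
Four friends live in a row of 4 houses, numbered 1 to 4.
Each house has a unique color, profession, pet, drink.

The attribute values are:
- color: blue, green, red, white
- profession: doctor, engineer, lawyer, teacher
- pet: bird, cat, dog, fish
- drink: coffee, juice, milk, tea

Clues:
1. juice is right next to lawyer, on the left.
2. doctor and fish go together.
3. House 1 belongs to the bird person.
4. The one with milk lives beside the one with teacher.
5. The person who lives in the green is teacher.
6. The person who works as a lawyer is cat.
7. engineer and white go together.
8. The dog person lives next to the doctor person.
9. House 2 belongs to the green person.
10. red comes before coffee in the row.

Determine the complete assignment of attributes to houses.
Solution:

House | Color | Profession | Pet | Drink
----------------------------------------
  1   | white | engineer | bird | milk
  2   | green | teacher | dog | tea
  3   | red | doctor | fish | juice
  4   | blue | lawyer | cat | coffee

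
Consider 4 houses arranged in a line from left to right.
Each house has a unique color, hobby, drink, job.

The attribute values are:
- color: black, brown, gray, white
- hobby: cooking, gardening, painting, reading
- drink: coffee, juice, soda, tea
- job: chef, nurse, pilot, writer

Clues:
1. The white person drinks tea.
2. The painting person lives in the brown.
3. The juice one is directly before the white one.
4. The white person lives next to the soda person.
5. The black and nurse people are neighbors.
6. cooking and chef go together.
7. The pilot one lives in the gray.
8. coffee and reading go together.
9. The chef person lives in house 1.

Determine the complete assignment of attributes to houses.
Solution:

House | Color | Hobby | Drink | Job
-----------------------------------
  1   | black | cooking | juice | chef
  2   | white | gardening | tea | nurse
  3   | brown | painting | soda | writer
  4   | gray | reading | coffee | pilot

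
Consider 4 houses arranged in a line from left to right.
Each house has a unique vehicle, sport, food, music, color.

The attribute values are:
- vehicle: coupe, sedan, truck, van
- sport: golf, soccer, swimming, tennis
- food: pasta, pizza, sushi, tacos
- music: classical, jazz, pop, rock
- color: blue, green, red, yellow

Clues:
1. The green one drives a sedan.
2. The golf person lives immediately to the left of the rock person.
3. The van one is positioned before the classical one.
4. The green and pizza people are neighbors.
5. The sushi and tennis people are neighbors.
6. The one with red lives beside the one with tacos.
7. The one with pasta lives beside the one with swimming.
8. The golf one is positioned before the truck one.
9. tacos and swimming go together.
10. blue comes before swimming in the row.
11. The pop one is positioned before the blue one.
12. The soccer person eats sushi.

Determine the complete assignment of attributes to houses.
Solution:

House | Vehicle | Sport | Food | Music | Color
----------------------------------------------
  1   | sedan | soccer | sushi | pop | green
  2   | van | tennis | pizza | jazz | blue
  3   | coupe | golf | pasta | classical | red
  4   | truck | swimming | tacos | rock | yellow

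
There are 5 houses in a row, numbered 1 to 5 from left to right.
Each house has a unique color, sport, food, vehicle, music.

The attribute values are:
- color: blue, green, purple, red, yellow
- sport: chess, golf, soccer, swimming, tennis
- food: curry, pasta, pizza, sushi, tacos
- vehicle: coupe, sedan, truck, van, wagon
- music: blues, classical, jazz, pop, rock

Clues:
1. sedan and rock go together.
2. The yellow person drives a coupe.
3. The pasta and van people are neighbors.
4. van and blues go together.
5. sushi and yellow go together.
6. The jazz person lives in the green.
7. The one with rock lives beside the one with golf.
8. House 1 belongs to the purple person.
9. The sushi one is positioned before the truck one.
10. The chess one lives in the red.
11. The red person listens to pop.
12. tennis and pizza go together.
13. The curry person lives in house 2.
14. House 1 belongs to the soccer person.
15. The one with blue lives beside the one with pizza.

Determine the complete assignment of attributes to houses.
Solution:

House | Color | Sport | Food | Vehicle | Music
----------------------------------------------
  1   | purple | soccer | pasta | sedan | rock
  2   | blue | golf | curry | van | blues
  3   | green | tennis | pizza | wagon | jazz
  4   | yellow | swimming | sushi | coupe | classical
  5   | red | chess | tacos | truck | pop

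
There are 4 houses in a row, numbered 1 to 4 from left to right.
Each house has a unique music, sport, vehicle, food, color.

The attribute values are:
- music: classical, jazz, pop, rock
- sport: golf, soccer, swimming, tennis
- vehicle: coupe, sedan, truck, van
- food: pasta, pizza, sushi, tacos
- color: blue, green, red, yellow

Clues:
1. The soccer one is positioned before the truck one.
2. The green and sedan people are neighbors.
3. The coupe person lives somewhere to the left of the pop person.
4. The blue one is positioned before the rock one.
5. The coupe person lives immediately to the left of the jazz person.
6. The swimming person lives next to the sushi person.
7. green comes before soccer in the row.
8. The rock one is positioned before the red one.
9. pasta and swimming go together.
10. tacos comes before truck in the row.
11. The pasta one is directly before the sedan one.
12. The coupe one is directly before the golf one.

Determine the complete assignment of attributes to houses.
Solution:

House | Music | Sport | Vehicle | Food | Color
----------------------------------------------
  1   | classical | swimming | coupe | pasta | green
  2   | jazz | golf | sedan | sushi | blue
  3   | rock | soccer | van | tacos | yellow
  4   | pop | tennis | truck | pizza | red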